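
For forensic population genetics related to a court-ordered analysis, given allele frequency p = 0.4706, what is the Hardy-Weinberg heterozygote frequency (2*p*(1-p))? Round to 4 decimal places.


Hardy-Weinberg heterozygote frequency:
q = 1 - p = 1 - 0.4706 = 0.5294
2pq = 2 * 0.4706 * 0.5294 = 0.4983

0.4983


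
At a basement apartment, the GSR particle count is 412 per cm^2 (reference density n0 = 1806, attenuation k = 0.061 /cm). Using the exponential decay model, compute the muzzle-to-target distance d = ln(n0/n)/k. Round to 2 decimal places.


GSR distance calculation:
n0/n = 1806 / 412 = 4.383495
ln(n0/n) = 1.477846
d = 1.477846 / 0.061 = 24.23 cm

24.23


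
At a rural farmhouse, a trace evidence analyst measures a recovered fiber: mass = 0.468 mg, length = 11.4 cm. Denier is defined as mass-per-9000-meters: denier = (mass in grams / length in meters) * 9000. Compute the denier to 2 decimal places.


Denier calculation:
Mass in grams = 0.468 mg / 1000 = 0.000468 g
Length in meters = 11.4 cm / 100 = 0.114 m
Linear density = mass / length = 0.000468 / 0.114 = 0.00410526 g/m
Denier = (g/m) * 9000 = 0.00410526 * 9000 = 36.95

36.95


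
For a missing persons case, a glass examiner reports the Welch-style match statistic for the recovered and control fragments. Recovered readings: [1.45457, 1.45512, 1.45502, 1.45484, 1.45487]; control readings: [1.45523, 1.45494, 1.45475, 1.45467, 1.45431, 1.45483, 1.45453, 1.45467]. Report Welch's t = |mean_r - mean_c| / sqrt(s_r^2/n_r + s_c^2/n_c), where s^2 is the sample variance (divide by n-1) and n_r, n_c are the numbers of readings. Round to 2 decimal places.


Welch's t-criterion for glass RI comparison:
Recovered mean = sum / n_r = 7.27442 / 5 = 1.454884
Control mean = sum / n_c = 11.63793 / 8 = 1.4547413
Recovered sample variance s_r^2 = 4.373e-08
Control sample variance s_c^2 = 7.52982e-08
Welch SE (unpooled) = sqrt(s_r^2/n_r + s_c^2/n_c) = sqrt(8.746e-09 + 9.41228e-09) = sqrt(1.81583e-08) = 0.000134753
|mean_r - mean_c| = 0.00014275
t = 0.00014275 / 0.000134753 = 1.06

1.06


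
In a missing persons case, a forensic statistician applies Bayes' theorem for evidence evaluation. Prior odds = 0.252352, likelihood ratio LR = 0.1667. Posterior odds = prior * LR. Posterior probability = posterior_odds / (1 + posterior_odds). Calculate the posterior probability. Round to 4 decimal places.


Bayesian evidence evaluation:
Posterior odds = prior_odds * LR = 0.252352 * 0.1667 = 0.04206708
Posterior probability = posterior_odds / (1 + posterior_odds)
= 0.04206708 / (1 + 0.04206708)
= 0.04206708 / 1.04206708
= 0.0404

0.0404


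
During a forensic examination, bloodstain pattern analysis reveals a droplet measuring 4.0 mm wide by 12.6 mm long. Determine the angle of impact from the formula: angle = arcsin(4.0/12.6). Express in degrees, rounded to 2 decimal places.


Blood spatter impact angle calculation:
width / length = 4.0 / 12.6 = 0.31746
angle = arcsin(0.31746)
angle = 18.51 degrees

18.51


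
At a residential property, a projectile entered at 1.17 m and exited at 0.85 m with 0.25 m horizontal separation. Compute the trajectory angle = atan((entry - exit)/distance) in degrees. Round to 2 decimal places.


Bullet trajectory angle:
Height difference = 1.17 - 0.85 = 0.32 m
angle = atan(0.32 / 0.25)
angle = atan(1.28)
angle = 52.00 degrees

52.00


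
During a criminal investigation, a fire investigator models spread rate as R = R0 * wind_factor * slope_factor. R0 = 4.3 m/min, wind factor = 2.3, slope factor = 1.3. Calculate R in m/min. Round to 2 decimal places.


Fire spread rate calculation:
R = R0 * wind_factor * slope_factor
= 4.3 * 2.3 * 1.3
= 9.89 * 1.3
= 12.86 m/min

12.86


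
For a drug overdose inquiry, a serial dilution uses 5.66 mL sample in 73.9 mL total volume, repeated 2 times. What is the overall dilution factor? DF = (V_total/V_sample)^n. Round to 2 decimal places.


Dilution factor calculation:
Single dilution = V_total / V_sample = 73.9 / 5.66 ≈ 13.056537
Number of dilutions = 2
Total DF = (73.9 / 5.66)^2 (full precision, rounded at the end) = 170.47

170.47


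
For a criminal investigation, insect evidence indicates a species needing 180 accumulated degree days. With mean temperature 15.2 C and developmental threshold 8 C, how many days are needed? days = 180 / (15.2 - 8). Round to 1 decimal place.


Insect development time:
Effective temperature = avg_temp - T_base = 15.2 - 8 = 7.2 C
Days = ADD / effective_temp = 180 / 7.2 = 25.0 days

25.0


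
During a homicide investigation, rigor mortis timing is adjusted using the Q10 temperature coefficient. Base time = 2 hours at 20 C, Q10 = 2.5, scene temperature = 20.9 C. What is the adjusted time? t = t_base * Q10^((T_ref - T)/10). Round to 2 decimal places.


Rigor mortis time adjustment:
Exponent = (T_ref - T_actual) / 10 = (20 - 20.9) / 10 = -0.09
Q10 factor = 2.5^-0.09 = 0.92084
t_adjusted = 2 * 0.92084 = 1.84 hours

1.84


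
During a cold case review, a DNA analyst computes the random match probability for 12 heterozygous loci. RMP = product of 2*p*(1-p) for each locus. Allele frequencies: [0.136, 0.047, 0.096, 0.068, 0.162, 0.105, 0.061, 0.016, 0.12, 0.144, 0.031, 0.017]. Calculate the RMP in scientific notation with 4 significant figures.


Computing RMP for 12 loci:
Locus 1: 2 * 0.136 * 0.864 = 0.235008
Locus 2: 2 * 0.047 * 0.953 = 0.089582
Locus 3: 2 * 0.096 * 0.904 = 0.173568
Locus 4: 2 * 0.068 * 0.932 = 0.126752
Locus 5: 2 * 0.162 * 0.838 = 0.271512
Locus 6: 2 * 0.105 * 0.895 = 0.18795
Locus 7: 2 * 0.061 * 0.939 = 0.114558
Locus 8: 2 * 0.016 * 0.984 = 0.031488
Locus 9: 2 * 0.12 * 0.88 = 0.2112
Locus 10: 2 * 0.144 * 0.856 = 0.246528
Locus 11: 2 * 0.031 * 0.969 = 0.060078
Locus 12: 2 * 0.017 * 0.983 = 0.033422
RMP = 8.913e-12

8.913e-12


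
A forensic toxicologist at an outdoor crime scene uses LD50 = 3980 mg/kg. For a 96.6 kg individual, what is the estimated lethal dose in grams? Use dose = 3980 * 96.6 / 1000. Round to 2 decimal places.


Lethal dose calculation:
Lethal dose = LD50 * body_weight / 1000
= 3980 * 96.6 / 1000
= 384468 / 1000
= 384.47 g

384.47


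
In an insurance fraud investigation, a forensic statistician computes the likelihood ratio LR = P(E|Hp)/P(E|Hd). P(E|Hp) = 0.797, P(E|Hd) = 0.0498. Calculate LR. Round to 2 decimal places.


Likelihood ratio calculation:
LR = P(E|Hp) / P(E|Hd)
LR = 0.797 / 0.0498
LR = 16.00

16.00


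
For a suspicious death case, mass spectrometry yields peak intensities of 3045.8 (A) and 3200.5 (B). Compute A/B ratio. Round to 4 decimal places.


Spectral peak ratio:
Peak A = 3045.8 counts
Peak B = 3200.5 counts
Ratio = 3045.8 / 3200.5 = 0.9517

0.9517


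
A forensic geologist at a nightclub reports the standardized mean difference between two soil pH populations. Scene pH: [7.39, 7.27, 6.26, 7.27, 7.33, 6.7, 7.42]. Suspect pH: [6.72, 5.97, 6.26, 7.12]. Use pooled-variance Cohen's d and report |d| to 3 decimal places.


Pooled-variance Cohen's d for soil pH comparison:
Scene mean = 49.64 / 7 = 7.091429
Suspect mean = 26.07 / 4 = 6.5175
Scene sample variance s_s^2 = 0.193714
Suspect sample variance s_c^2 = 0.256692
Pooled variance = ((n_s-1)*s_s^2 + (n_c-1)*s_c^2) / (n_s + n_c - 2) = 0.214707
Pooled SD = sqrt(0.214707) = 0.463365
Mean difference = 0.573929
|d| = |0.573929| / 0.463365 = 1.239

1.239


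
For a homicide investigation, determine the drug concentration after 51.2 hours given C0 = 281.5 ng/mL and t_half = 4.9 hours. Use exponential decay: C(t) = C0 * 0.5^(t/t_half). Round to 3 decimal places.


Drug concentration decay:
Number of half-lives = t / t_half = 51.2 / 4.9 = 10.44898
Decay factor = 0.5^10.44898 = 0.00071539
C(t) = 281.5 * 0.00071539 = 0.201 ng/mL

0.201


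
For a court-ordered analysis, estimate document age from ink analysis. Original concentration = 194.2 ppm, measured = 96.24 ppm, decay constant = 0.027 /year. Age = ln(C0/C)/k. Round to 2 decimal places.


Document age estimation:
C0/C = 194.2 / 96.24 = 2.017872
ln(C0/C) = 0.702043
t = 0.702043 / 0.027 = 26.00 years

26.00


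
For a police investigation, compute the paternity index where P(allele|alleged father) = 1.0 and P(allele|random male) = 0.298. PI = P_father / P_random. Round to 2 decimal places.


Paternity Index calculation:
PI = P(allele|father) / P(allele|random)
PI = 1.0 / 0.298
PI = 3.36

3.36


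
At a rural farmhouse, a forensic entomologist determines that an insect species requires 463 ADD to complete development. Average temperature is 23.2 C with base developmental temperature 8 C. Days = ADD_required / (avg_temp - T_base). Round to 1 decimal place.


Insect development time:
Effective temperature = avg_temp - T_base = 23.2 - 8 = 15.2 C
Days = ADD / effective_temp = 463 / 15.2 = 30.5 days

30.5


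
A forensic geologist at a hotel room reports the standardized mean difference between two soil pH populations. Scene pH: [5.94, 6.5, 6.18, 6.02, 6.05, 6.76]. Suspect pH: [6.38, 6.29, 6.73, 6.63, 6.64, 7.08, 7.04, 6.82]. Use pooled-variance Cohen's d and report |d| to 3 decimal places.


Pooled-variance Cohen's d for soil pH comparison:
Scene mean = 37.45 / 6 = 6.241667
Suspect mean = 53.61 / 8 = 6.70125
Scene sample variance s_s^2 = 0.103217
Suspect sample variance s_c^2 = 0.079184
Pooled variance = ((n_s-1)*s_s^2 + (n_c-1)*s_c^2) / (n_s + n_c - 2) = 0.089198
Pooled SD = sqrt(0.089198) = 0.29866
Mean difference = -0.459583
|d| = |-0.459583| / 0.29866 = 1.539

1.539


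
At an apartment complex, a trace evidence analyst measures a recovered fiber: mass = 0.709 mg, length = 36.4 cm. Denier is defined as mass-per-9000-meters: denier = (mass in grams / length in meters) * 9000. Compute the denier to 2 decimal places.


Denier calculation:
Mass in grams = 0.709 mg / 1000 = 0.000709 g
Length in meters = 36.4 cm / 100 = 0.364 m
Linear density = mass / length = 0.000709 / 0.364 = 0.0019478 g/m
Denier = (g/m) * 9000 = 0.0019478 * 9000 = 17.53

17.53


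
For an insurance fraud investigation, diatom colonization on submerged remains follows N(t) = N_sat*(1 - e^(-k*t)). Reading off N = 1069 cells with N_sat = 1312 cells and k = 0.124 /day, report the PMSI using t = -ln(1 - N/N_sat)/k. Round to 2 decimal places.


PMSI from diatom colonization curve:
N / N_sat = 1069 / 1312 = 0.814787
1 - N/N_sat = 0.185213
ln(1 - N/N_sat) = -1.686249
t = -ln(1 - N/N_sat) / k = -(-1.686249) / 0.124 = 13.60 days

13.60


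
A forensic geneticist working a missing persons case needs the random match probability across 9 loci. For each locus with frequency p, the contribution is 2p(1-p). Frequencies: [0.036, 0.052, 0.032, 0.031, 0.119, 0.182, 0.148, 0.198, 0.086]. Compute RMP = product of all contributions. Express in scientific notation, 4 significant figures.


Computing RMP for 9 loci:
Locus 1: 2 * 0.036 * 0.964 = 0.069408
Locus 2: 2 * 0.052 * 0.948 = 0.098592
Locus 3: 2 * 0.032 * 0.968 = 0.061952
Locus 4: 2 * 0.031 * 0.969 = 0.060078
Locus 5: 2 * 0.119 * 0.881 = 0.209678
Locus 6: 2 * 0.182 * 0.818 = 0.297752
Locus 7: 2 * 0.148 * 0.852 = 0.252192
Locus 8: 2 * 0.198 * 0.802 = 0.317592
Locus 9: 2 * 0.086 * 0.914 = 0.157208
RMP = 2.002e-08

2.002e-08


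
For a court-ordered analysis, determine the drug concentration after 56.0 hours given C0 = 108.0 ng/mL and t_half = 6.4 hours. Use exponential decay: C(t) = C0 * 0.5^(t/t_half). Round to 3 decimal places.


Drug concentration decay:
Number of half-lives = t / t_half = 56.0 / 6.4 = 8.75
Decay factor = 0.5^8.75 = 0.00232267
C(t) = 108.0 * 0.00232267 = 0.251 ng/mL

0.251


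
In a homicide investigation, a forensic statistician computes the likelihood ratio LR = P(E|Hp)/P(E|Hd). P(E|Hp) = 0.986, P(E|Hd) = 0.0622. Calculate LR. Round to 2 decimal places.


Likelihood ratio calculation:
LR = P(E|Hp) / P(E|Hd)
LR = 0.986 / 0.0622
LR = 15.85

15.85


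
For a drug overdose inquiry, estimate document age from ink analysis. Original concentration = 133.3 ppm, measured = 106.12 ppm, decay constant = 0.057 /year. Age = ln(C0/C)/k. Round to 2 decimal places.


Document age estimation:
C0/C = 133.3 / 106.12 = 1.256125
ln(C0/C) = 0.228032
t = 0.228032 / 0.057 = 4.00 years

4.00


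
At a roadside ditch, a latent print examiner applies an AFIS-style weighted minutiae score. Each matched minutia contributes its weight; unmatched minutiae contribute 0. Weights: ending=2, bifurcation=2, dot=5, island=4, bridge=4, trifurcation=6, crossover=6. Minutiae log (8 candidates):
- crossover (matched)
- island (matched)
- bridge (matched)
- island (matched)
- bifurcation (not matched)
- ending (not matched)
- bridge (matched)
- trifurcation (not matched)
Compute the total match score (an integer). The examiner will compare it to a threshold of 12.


Weighted minutiae match score:
  crossover: matched, +6 (running total 6)
  island: matched, +4 (running total 10)
  bridge: matched, +4 (running total 14)
  island: matched, +4 (running total 18)
  bifurcation: not matched, +0
  ending: not matched, +0
  bridge: matched, +4 (running total 22)
  trifurcation: not matched, +0
Total score = 22
Threshold = 12; verdict = identification

22


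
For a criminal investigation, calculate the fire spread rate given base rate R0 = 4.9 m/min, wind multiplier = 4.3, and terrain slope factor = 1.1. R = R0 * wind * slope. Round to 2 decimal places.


Fire spread rate calculation:
R = R0 * wind_factor * slope_factor
= 4.9 * 4.3 * 1.1
= 21.07 * 1.1
= 23.18 m/min

23.18


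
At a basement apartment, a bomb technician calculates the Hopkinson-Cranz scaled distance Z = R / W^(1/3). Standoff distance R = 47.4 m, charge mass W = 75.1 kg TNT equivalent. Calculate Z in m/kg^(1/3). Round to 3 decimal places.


Scaled distance calculation:
W^(1/3) = 75.1^(1/3) = 4.219037
Z = R / W^(1/3) = 47.4 / 4.219037
Z = 11.235 m/kg^(1/3)

11.235


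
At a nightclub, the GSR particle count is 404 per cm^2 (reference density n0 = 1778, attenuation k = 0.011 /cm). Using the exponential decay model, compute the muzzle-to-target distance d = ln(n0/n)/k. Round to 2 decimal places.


GSR distance calculation:
n0/n = 1778 / 404 = 4.40099
ln(n0/n) = 1.48183
d = 1.48183 / 0.011 = 134.71 cm

134.71


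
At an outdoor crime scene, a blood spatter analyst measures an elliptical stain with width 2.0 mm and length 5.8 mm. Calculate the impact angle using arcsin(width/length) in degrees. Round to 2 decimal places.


Blood spatter impact angle calculation:
width / length = 2.0 / 5.8 = 0.344828
angle = arcsin(0.344828)
angle = 20.17 degrees

20.17


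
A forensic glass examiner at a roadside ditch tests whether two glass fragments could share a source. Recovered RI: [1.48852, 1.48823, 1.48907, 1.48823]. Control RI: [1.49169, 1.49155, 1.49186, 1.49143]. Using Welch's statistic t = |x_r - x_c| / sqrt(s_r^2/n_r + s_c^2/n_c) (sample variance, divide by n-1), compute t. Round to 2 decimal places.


Welch's t-criterion for glass RI comparison:
Recovered mean = sum / n_r = 5.95405 / 4 = 1.4885125
Control mean = sum / n_c = 5.96653 / 4 = 1.4916325
Recovered sample variance s_r^2 = 1.56825e-07
Control sample variance s_c^2 = 3.42917e-08
Welch SE (unpooled) = sqrt(s_r^2/n_r + s_c^2/n_c) = sqrt(3.92062e-08 + 8.57292e-09) = sqrt(4.77791e-08) = 0.000218584
|mean_r - mean_c| = 0.00312
t = 0.00312 / 0.000218584 = 14.27

14.27


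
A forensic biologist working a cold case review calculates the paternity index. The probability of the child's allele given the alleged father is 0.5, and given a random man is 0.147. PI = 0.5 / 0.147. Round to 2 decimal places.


Paternity Index calculation:
PI = P(allele|father) / P(allele|random)
PI = 0.5 / 0.147
PI = 3.40

3.40


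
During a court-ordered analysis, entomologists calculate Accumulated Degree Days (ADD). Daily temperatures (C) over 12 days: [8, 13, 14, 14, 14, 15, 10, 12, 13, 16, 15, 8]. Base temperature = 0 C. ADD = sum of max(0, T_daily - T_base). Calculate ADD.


Computing ADD day by day:
Day 1: max(0, 8 - 0) = 8
Day 2: max(0, 13 - 0) = 13
Day 3: max(0, 14 - 0) = 14
Day 4: max(0, 14 - 0) = 14
Day 5: max(0, 14 - 0) = 14
Day 6: max(0, 15 - 0) = 15
Day 7: max(0, 10 - 0) = 10
Day 8: max(0, 12 - 0) = 12
Day 9: max(0, 13 - 0) = 13
Day 10: max(0, 16 - 0) = 16
Day 11: max(0, 15 - 0) = 15
Day 12: max(0, 8 - 0) = 8
Total ADD = 152

152


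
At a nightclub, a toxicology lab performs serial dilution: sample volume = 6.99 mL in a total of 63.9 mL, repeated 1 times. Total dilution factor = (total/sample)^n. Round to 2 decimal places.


Dilution factor calculation:
Single dilution = V_total / V_sample = 63.9 / 6.99 ≈ 9.141631
Number of dilutions = 1
Total DF = (63.9 / 6.99)^1 (full precision, rounded at the end) = 9.14

9.14


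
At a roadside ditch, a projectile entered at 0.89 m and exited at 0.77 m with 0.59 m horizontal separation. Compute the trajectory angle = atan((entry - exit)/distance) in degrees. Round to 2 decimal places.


Bullet trajectory angle:
Height difference = 0.89 - 0.77 = 0.12 m
angle = atan(0.12 / 0.59)
angle = atan(0.20339)
angle = 11.50 degrees

11.50


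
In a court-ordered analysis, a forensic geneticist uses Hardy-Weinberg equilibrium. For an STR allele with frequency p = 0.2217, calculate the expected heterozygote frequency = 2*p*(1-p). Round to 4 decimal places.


Hardy-Weinberg heterozygote frequency:
q = 1 - p = 1 - 0.2217 = 0.7783
2pq = 2 * 0.2217 * 0.7783 = 0.3451

0.3451


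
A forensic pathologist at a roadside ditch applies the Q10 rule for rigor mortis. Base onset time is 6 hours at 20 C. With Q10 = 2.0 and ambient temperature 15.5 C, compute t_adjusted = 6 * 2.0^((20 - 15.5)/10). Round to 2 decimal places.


Rigor mortis time adjustment:
Exponent = (T_ref - T_actual) / 10 = (20 - 15.5) / 10 = 0.45
Q10 factor = 2.0^0.45 = 1.36604
t_adjusted = 6 * 1.36604 = 8.20 hours

8.20


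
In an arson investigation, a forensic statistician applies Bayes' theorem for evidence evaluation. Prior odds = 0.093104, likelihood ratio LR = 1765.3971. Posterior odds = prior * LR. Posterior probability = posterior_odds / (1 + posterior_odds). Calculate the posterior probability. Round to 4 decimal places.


Bayesian evidence evaluation:
Posterior odds = prior_odds * LR = 0.093104 * 1765.3971 = 164.3655
Posterior probability = posterior_odds / (1 + posterior_odds)
= 164.3655 / (1 + 164.3655)
= 164.3655 / 165.3655
= 0.9940

0.9940


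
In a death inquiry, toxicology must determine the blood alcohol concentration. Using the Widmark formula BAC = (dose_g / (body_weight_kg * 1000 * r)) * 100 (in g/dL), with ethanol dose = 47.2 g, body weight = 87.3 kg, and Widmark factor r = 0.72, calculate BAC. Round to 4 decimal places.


Applying the Widmark formula:
BAC = (dose_g / (body_wt * 1000 * r)) * 100
Denominator = 87.3 * 1000 * 0.72 = 62856
BAC = (47.2 / 62856) * 100
BAC = 0.0751 g/dL

0.0751


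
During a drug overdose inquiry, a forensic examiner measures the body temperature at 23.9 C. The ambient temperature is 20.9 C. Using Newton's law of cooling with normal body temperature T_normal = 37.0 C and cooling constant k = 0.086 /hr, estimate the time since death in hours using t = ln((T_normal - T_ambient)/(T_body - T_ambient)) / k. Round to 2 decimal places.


Using Newton's law of cooling:
t = ln((T_normal - T_ambient) / (T_body - T_ambient)) / k
T_normal - T_ambient = 16.1
T_body - T_ambient = 3.0
Ratio = 5.366667
ln(ratio) = 1.680207
t = 1.680207 / 0.086 = 19.54 hours

19.54


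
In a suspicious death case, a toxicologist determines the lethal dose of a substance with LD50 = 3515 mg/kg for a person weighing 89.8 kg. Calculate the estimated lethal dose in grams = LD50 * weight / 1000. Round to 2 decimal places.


Lethal dose calculation:
Lethal dose = LD50 * body_weight / 1000
= 3515 * 89.8 / 1000
= 315647 / 1000
= 315.65 g

315.65


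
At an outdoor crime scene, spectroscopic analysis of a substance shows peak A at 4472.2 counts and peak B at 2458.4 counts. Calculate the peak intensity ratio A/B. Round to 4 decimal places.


Spectral peak ratio:
Peak A = 4472.2 counts
Peak B = 2458.4 counts
Ratio = 4472.2 / 2458.4 = 1.8192

1.8192


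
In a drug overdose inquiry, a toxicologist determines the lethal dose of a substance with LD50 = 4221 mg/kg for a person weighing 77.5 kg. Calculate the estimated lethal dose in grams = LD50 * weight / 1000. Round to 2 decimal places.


Lethal dose calculation:
Lethal dose = LD50 * body_weight / 1000
= 4221 * 77.5 / 1000
= 327127.5 / 1000
= 327.13 g

327.13


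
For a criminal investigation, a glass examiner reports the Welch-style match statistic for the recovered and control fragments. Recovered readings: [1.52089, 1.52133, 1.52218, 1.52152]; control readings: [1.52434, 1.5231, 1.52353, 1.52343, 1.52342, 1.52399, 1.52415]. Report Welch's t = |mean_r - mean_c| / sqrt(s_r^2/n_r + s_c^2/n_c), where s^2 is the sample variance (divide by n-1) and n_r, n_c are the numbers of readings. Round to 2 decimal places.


Welch's t-criterion for glass RI comparison:
Recovered mean = sum / n_r = 6.08592 / 4 = 1.52148
Control mean = sum / n_c = 10.66596 / 7 = 1.5237086
Recovered sample variance s_r^2 = 2.874e-07
Control sample variance s_c^2 = 2.05981e-07
Welch SE (unpooled) = sqrt(s_r^2/n_r + s_c^2/n_c) = sqrt(7.185e-08 + 2.94259e-08) = sqrt(1.01276e-07) = 0.000318239
|mean_r - mean_c| = 0.00222857
t = 0.00222857 / 0.000318239 = 7.00

7.00


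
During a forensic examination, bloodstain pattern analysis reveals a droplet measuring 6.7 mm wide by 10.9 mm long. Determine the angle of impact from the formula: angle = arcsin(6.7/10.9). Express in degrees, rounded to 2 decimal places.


Blood spatter impact angle calculation:
width / length = 6.7 / 10.9 = 0.614679
angle = arcsin(0.614679)
angle = 37.93 degrees

37.93


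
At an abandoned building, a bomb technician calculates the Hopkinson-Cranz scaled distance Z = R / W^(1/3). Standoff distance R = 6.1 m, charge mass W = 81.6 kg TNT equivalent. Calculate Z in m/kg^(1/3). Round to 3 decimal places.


Scaled distance calculation:
W^(1/3) = 81.6^(1/3) = 4.337406
Z = R / W^(1/3) = 6.1 / 4.337406
Z = 1.406 m/kg^(1/3)

1.406


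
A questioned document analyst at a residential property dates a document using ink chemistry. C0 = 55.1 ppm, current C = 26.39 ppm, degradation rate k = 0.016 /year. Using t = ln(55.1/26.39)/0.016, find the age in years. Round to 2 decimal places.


Document age estimation:
C0/C = 55.1 / 26.39 = 2.087912
ln(C0/C) = 0.736165
t = 0.736165 / 0.016 = 46.01 years

46.01


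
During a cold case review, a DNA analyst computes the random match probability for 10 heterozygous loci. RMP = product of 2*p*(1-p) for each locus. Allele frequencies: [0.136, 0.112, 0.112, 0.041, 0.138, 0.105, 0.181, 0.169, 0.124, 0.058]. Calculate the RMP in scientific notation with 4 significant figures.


Computing RMP for 10 loci:
Locus 1: 2 * 0.136 * 0.864 = 0.235008
Locus 2: 2 * 0.112 * 0.888 = 0.198912
Locus 3: 2 * 0.112 * 0.888 = 0.198912
Locus 4: 2 * 0.041 * 0.959 = 0.078638
Locus 5: 2 * 0.138 * 0.862 = 0.237912
Locus 6: 2 * 0.105 * 0.895 = 0.18795
Locus 7: 2 * 0.181 * 0.819 = 0.296478
Locus 8: 2 * 0.169 * 0.831 = 0.280878
Locus 9: 2 * 0.124 * 0.876 = 0.217248
Locus 10: 2 * 0.058 * 0.942 = 0.109272
RMP = 6.464e-08

6.464e-08


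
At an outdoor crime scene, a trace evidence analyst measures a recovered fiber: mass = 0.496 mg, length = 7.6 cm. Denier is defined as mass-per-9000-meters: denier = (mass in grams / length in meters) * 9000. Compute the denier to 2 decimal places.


Denier calculation:
Mass in grams = 0.496 mg / 1000 = 0.000496 g
Length in meters = 7.6 cm / 100 = 0.076 m
Linear density = mass / length = 0.000496 / 0.076 = 0.00652632 g/m
Denier = (g/m) * 9000 = 0.00652632 * 9000 = 58.74

58.74


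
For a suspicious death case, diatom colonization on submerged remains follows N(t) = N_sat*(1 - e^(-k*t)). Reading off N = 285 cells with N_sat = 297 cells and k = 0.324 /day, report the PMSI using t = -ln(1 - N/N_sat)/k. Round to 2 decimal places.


PMSI from diatom colonization curve:
N / N_sat = 285 / 297 = 0.959596
1 - N/N_sat = 0.040404
ln(1 - N/N_sat) = -3.208826
t = -ln(1 - N/N_sat) / k = -(-3.208826) / 0.324 = 9.90 days

9.90


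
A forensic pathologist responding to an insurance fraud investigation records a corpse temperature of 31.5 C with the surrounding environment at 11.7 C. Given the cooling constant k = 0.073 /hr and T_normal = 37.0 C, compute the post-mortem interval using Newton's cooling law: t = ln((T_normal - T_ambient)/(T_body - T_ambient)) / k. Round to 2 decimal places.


Using Newton's law of cooling:
t = ln((T_normal - T_ambient) / (T_body - T_ambient)) / k
T_normal - T_ambient = 25.3
T_body - T_ambient = 19.8
Ratio = 1.277778
ln(ratio) = 0.245123
t = 0.245123 / 0.073 = 3.36 hours

3.36


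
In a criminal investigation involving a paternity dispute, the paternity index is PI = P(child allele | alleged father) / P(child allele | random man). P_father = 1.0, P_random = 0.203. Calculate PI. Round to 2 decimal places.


Paternity Index calculation:
PI = P(allele|father) / P(allele|random)
PI = 1.0 / 0.203
PI = 4.93

4.93


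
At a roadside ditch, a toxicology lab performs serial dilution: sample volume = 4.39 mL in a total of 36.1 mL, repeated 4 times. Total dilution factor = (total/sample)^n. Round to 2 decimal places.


Dilution factor calculation:
Single dilution = V_total / V_sample = 36.1 / 4.39 ≈ 8.223235
Number of dilutions = 4
Total DF = (36.1 / 4.39)^4 (full precision, rounded at the end) = 4572.68

4572.68


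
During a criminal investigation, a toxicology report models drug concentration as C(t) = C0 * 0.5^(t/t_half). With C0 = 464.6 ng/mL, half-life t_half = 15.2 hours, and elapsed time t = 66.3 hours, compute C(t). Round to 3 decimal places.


Drug concentration decay:
Number of half-lives = t / t_half = 66.3 / 15.2 = 4.361842
Decay factor = 0.5^4.361842 = 0.04863565
C(t) = 464.6 * 0.04863565 = 22.596 ng/mL

22.596


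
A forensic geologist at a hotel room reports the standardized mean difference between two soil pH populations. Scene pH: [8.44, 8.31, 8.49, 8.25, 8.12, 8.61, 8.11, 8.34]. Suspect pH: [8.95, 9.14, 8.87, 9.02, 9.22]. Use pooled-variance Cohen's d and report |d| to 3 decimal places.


Pooled-variance Cohen's d for soil pH comparison:
Scene mean = 66.67 / 8 = 8.33375
Suspect mean = 45.2 / 5 = 9.04
Scene sample variance s_s^2 = 0.03077
Suspect sample variance s_c^2 = 0.01995
Pooled variance = ((n_s-1)*s_s^2 + (n_c-1)*s_c^2) / (n_s + n_c - 2) = 0.026835
Pooled SD = sqrt(0.026835) = 0.163814
Mean difference = -0.70625
|d| = |-0.70625| / 0.163814 = 4.311

4.311


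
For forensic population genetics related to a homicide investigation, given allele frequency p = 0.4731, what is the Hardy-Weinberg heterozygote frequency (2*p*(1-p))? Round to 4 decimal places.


Hardy-Weinberg heterozygote frequency:
q = 1 - p = 1 - 0.4731 = 0.5269
2pq = 2 * 0.4731 * 0.5269 = 0.4986

0.4986


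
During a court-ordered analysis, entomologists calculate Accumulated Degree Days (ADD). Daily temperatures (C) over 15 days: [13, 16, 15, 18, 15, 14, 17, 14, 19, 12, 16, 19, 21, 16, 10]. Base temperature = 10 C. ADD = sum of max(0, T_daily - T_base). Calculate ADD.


Computing ADD day by day:
Day 1: max(0, 13 - 10) = 3
Day 2: max(0, 16 - 10) = 6
Day 3: max(0, 15 - 10) = 5
Day 4: max(0, 18 - 10) = 8
Day 5: max(0, 15 - 10) = 5
Day 6: max(0, 14 - 10) = 4
Day 7: max(0, 17 - 10) = 7
Day 8: max(0, 14 - 10) = 4
Day 9: max(0, 19 - 10) = 9
Day 10: max(0, 12 - 10) = 2
Day 11: max(0, 16 - 10) = 6
Day 12: max(0, 19 - 10) = 9
Day 13: max(0, 21 - 10) = 11
Day 14: max(0, 16 - 10) = 6
Day 15: max(0, 10 - 10) = 0
Total ADD = 85

85


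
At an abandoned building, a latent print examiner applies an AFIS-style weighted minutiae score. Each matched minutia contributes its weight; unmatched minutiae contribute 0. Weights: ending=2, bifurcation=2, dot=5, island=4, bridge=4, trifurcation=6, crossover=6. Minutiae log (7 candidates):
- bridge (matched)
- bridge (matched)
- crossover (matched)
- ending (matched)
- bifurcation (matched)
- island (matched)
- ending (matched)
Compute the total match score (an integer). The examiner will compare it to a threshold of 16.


Weighted minutiae match score:
  bridge: matched, +4 (running total 4)
  bridge: matched, +4 (running total 8)
  crossover: matched, +6 (running total 14)
  ending: matched, +2 (running total 16)
  bifurcation: matched, +2 (running total 18)
  island: matched, +4 (running total 22)
  ending: matched, +2 (running total 24)
Total score = 24
Threshold = 16; verdict = identification

24


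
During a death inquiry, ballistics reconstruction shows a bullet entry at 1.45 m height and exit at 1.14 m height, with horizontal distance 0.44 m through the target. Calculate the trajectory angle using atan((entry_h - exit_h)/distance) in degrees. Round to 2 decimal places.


Bullet trajectory angle:
Height difference = 1.45 - 1.14 = 0.31 m
angle = atan(0.31 / 0.44)
angle = atan(0.704545)
angle = 35.17 degrees

35.17


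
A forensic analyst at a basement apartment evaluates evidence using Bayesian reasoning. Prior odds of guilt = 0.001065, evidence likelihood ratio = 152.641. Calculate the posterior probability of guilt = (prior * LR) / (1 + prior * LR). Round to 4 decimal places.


Bayesian evidence evaluation:
Posterior odds = prior_odds * LR = 0.001065 * 152.641 = 0.1625627
Posterior probability = posterior_odds / (1 + posterior_odds)
= 0.1625627 / (1 + 0.1625627)
= 0.1625627 / 1.1625627
= 0.1398

0.1398


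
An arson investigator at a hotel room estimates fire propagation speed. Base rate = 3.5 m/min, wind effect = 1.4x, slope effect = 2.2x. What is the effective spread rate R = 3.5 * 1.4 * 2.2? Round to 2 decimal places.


Fire spread rate calculation:
R = R0 * wind_factor * slope_factor
= 3.5 * 1.4 * 2.2
= 4.9 * 2.2
= 10.78 m/min

10.78


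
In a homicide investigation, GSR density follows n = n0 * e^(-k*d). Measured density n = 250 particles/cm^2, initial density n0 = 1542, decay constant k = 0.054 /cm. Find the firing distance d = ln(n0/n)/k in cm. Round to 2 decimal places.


GSR distance calculation:
n0/n = 1542 / 250 = 6.168
ln(n0/n) = 1.819375
d = 1.819375 / 0.054 = 33.69 cm

33.69


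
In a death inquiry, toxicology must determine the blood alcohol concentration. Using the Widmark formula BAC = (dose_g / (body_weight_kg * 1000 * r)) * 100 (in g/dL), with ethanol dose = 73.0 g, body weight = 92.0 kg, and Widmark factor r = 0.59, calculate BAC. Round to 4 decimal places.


Applying the Widmark formula:
BAC = (dose_g / (body_wt * 1000 * r)) * 100
Denominator = 92.0 * 1000 * 0.59 = 54280
BAC = (73.0 / 54280) * 100
BAC = 0.1345 g/dL

0.1345


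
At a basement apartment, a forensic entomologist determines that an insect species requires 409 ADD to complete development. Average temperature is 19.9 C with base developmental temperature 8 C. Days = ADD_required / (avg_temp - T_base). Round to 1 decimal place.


Insect development time:
Effective temperature = avg_temp - T_base = 19.9 - 8 = 11.9 C
Days = ADD / effective_temp = 409 / 11.9 = 34.4 days

34.4


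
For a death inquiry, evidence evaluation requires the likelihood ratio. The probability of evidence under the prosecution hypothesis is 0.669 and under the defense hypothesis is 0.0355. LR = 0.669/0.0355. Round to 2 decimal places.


Likelihood ratio calculation:
LR = P(E|Hp) / P(E|Hd)
LR = 0.669 / 0.0355
LR = 18.85

18.85


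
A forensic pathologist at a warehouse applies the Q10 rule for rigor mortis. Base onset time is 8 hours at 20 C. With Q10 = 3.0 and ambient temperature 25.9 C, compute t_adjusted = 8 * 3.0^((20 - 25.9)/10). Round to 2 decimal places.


Rigor mortis time adjustment:
Exponent = (T_ref - T_actual) / 10 = (20 - 25.9) / 10 = -0.59
Q10 factor = 3.0^-0.59 = 0.523
t_adjusted = 8 * 0.523 = 4.18 hours

4.18


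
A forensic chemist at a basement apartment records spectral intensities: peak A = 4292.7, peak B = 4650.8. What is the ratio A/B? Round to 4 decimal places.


Spectral peak ratio:
Peak A = 4292.7 counts
Peak B = 4650.8 counts
Ratio = 4292.7 / 4650.8 = 0.9230

0.9230


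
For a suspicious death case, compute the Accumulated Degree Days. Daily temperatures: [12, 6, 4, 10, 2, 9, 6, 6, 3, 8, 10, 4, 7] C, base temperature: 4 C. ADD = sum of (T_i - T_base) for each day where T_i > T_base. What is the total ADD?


Computing ADD day by day:
Day 1: max(0, 12 - 4) = 8
Day 2: max(0, 6 - 4) = 2
Day 3: max(0, 4 - 4) = 0
Day 4: max(0, 10 - 4) = 6
Day 5: max(0, 2 - 4) = 0
Day 6: max(0, 9 - 4) = 5
Day 7: max(0, 6 - 4) = 2
Day 8: max(0, 6 - 4) = 2
Day 9: max(0, 3 - 4) = 0
Day 10: max(0, 8 - 4) = 4
Day 11: max(0, 10 - 4) = 6
Day 12: max(0, 4 - 4) = 0
Day 13: max(0, 7 - 4) = 3
Total ADD = 38

38


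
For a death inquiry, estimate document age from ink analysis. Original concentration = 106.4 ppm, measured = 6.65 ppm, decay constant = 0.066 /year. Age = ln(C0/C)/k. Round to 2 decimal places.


Document age estimation:
C0/C = 106.4 / 6.65 = 16
ln(C0/C) = 2.772589
t = 2.772589 / 0.066 = 42.01 years

42.01


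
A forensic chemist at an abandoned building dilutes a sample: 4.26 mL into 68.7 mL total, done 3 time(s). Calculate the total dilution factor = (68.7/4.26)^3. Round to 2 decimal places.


Dilution factor calculation:
Single dilution = V_total / V_sample = 68.7 / 4.26 ≈ 16.126761
Number of dilutions = 3
Total DF = (68.7 / 4.26)^3 (full precision, rounded at the end) = 4194.13

4194.13


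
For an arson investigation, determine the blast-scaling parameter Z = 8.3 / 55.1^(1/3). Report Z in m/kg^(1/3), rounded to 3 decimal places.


Scaled distance calculation:
W^(1/3) = 55.1^(1/3) = 3.805256
Z = R / W^(1/3) = 8.3 / 3.805256
Z = 2.181 m/kg^(1/3)

2.181


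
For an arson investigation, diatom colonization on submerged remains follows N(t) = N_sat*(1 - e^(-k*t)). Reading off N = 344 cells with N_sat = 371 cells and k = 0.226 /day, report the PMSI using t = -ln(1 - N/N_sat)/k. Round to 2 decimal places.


PMSI from diatom colonization curve:
N / N_sat = 344 / 371 = 0.927224
1 - N/N_sat = 0.072776
ln(1 - N/N_sat) = -2.620369
t = -ln(1 - N/N_sat) / k = -(-2.620369) / 0.226 = 11.59 days

11.59


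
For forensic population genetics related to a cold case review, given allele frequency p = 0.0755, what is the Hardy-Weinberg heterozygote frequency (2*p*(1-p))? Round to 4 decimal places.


Hardy-Weinberg heterozygote frequency:
q = 1 - p = 1 - 0.0755 = 0.9245
2pq = 2 * 0.0755 * 0.9245 = 0.1396

0.1396


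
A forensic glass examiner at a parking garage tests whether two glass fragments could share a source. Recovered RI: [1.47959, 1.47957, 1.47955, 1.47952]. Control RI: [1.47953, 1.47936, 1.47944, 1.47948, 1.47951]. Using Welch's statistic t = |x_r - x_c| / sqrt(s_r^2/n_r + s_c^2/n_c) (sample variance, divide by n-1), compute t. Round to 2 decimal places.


Welch's t-criterion for glass RI comparison:
Recovered mean = sum / n_r = 5.91823 / 4 = 1.4795575
Control mean = sum / n_c = 7.39732 / 5 = 1.479464
Recovered sample variance s_r^2 = 8.91667e-10
Control sample variance s_c^2 = 4.53e-09
Welch SE (unpooled) = sqrt(s_r^2/n_r + s_c^2/n_c) = sqrt(2.22917e-10 + 9.06e-10) = sqrt(1.12892e-09) = 3.35994e-05
|mean_r - mean_c| = 9.35e-05
t = 9.35e-05 / 3.35994e-05 = 2.78

2.78


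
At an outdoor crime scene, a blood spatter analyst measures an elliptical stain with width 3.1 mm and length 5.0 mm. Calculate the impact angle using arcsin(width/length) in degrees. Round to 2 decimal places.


Blood spatter impact angle calculation:
width / length = 3.1 / 5.0 = 0.62
angle = arcsin(0.62)
angle = 38.32 degrees

38.32


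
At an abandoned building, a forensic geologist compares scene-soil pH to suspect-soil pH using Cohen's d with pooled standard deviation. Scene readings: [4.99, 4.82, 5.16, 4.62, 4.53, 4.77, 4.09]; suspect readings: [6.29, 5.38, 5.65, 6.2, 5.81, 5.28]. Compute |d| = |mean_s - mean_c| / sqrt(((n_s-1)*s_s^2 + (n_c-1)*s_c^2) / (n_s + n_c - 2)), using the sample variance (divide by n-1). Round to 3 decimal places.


Pooled-variance Cohen's d for soil pH comparison:
Scene mean = 32.98 / 7 = 4.711429
Suspect mean = 34.61 / 6 = 5.768333
Scene sample variance s_s^2 = 0.120248
Suspect sample variance s_c^2 = 0.172697
Pooled variance = ((n_s-1)*s_s^2 + (n_c-1)*s_c^2) / (n_s + n_c - 2) = 0.144088
Pooled SD = sqrt(0.144088) = 0.379589
Mean difference = -1.056905
|d| = |-1.056905| / 0.379589 = 2.784

2.784


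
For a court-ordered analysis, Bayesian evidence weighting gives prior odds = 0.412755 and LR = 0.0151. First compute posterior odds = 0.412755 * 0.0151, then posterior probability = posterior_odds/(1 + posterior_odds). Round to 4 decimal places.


Bayesian evidence evaluation:
Posterior odds = prior_odds * LR = 0.412755 * 0.0151 = 0.006232601
Posterior probability = posterior_odds / (1 + posterior_odds)
= 0.006232601 / (1 + 0.006232601)
= 0.006232601 / 1.006232601
= 0.0062

0.0062


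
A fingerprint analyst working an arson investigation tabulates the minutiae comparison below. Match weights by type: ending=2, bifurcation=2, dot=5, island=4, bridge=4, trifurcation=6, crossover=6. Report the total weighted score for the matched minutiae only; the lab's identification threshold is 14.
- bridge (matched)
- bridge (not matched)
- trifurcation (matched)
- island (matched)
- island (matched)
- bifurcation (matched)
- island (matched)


Weighted minutiae match score:
  bridge: matched, +4 (running total 4)
  bridge: not matched, +0
  trifurcation: matched, +6 (running total 10)
  island: matched, +4 (running total 14)
  island: matched, +4 (running total 18)
  bifurcation: matched, +2 (running total 20)
  island: matched, +4 (running total 24)
Total score = 24
Threshold = 14; verdict = identification

24


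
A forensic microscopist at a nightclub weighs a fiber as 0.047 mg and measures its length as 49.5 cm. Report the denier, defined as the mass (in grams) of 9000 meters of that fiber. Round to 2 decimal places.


Denier calculation:
Mass in grams = 0.047 mg / 1000 = 0.000047 g
Length in meters = 49.5 cm / 100 = 0.495 m
Linear density = mass / length = 0.000047 / 0.495 = 0.00009495 g/m
Denier = (g/m) * 9000 = 0.00009495 * 9000 = 0.85

0.85


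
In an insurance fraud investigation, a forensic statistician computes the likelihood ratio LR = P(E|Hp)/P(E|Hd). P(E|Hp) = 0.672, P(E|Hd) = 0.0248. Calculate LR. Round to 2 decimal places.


Likelihood ratio calculation:
LR = P(E|Hp) / P(E|Hd)
LR = 0.672 / 0.0248
LR = 27.10

27.10


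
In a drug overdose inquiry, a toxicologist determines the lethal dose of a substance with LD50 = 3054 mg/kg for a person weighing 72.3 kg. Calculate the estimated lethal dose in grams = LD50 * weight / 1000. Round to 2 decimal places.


Lethal dose calculation:
Lethal dose = LD50 * body_weight / 1000
= 3054 * 72.3 / 1000
= 220804.2 / 1000
= 220.80 g

220.80


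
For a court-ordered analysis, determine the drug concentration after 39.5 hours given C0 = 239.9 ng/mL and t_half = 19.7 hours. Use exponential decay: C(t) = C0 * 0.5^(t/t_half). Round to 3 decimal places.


Drug concentration decay:
Number of half-lives = t / t_half = 39.5 / 19.7 = 2.005076
Decay factor = 0.5^2.005076 = 0.24912194
C(t) = 239.9 * 0.24912194 = 59.764 ng/mL

59.764


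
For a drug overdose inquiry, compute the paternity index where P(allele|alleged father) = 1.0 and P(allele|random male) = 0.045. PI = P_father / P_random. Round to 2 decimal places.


Paternity Index calculation:
PI = P(allele|father) / P(allele|random)
PI = 1.0 / 0.045
PI = 22.22

22.22


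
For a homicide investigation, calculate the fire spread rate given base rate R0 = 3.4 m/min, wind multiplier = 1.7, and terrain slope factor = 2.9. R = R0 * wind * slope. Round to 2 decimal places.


Fire spread rate calculation:
R = R0 * wind_factor * slope_factor
= 3.4 * 1.7 * 2.9
= 5.78 * 2.9
= 16.76 m/min

16.76


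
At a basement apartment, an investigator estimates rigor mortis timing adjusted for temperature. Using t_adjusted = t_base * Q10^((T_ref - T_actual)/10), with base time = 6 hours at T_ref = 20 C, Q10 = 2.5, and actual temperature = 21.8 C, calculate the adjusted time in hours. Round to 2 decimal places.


Rigor mortis time adjustment:
Exponent = (T_ref - T_actual) / 10 = (20 - 21.8) / 10 = -0.18
Q10 factor = 2.5^-0.18 = 0.84795
t_adjusted = 6 * 0.84795 = 5.09 hours

5.09
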